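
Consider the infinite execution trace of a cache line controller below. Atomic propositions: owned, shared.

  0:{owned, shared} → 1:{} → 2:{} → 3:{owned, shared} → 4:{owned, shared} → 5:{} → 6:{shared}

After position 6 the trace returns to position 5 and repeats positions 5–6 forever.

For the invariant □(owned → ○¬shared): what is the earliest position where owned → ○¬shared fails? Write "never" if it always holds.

3

Check owned → ○¬shared at each position in order: 0 ✓, 1 ✓, 2 ✓.
At position 3 the labels are {owned, shared} and the next position 4 has {owned, shared}, so owned → ○¬shared is false there. This is the first violation.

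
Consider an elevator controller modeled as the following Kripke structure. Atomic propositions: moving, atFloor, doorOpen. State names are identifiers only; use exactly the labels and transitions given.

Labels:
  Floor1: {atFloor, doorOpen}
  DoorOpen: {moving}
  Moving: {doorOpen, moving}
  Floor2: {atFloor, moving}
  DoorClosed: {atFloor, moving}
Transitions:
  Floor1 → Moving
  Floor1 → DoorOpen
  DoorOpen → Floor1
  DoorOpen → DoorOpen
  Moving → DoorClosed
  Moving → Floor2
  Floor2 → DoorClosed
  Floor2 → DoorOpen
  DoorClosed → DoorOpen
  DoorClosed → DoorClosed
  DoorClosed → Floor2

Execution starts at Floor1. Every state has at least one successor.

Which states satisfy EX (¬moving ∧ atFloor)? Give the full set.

States satisfying ¬moving ∧ atFloor: {Floor1}.
States satisfying EX (¬moving ∧ atFloor): {DoorOpen}.

{DoorOpen}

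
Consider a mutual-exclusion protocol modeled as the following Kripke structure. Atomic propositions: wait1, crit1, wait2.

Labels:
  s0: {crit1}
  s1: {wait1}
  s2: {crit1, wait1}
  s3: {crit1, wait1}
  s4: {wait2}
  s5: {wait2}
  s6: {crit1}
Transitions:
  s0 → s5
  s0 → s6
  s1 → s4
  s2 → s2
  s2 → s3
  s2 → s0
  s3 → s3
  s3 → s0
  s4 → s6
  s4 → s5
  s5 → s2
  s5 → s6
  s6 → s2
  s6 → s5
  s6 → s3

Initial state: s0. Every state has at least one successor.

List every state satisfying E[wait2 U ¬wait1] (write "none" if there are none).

States satisfying wait2: {s4, s5}.
States satisfying ¬wait1: {s0, s4, s5, s6}.
States satisfying E[wait2 U ¬wait1]: {s0, s4, s5, s6}.

{s0, s4, s5, s6}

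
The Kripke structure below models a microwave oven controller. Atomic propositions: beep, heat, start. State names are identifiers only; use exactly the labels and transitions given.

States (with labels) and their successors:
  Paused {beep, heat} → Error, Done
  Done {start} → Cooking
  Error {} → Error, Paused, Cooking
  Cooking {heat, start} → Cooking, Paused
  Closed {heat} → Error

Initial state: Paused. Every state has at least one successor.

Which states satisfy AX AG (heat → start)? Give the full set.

States satisfying AG (heat → start): ∅.
States satisfying AX AG (heat → start): ∅.

none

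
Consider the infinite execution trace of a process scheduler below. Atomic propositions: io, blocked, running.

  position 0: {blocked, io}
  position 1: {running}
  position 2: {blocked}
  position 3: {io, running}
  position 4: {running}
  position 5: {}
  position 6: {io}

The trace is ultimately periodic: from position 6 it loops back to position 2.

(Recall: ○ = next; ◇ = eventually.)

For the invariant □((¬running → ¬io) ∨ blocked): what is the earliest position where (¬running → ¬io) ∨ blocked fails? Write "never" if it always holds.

6

Check (¬running → ¬io) ∨ blocked at each position in order: 0 ✓, 1 ✓, 2 ✓, 3 ✓, 4 ✓, 5 ✓.
At position 6 the labels are {io}, so (¬running → ¬io) ∨ blocked is false there. This is the first violation.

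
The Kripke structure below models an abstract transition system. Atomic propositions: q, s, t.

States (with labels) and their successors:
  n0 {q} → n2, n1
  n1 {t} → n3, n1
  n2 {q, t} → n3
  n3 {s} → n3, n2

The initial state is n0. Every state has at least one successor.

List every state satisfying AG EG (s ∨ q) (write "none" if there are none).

States satisfying EG (s ∨ q): {n0, n2, n3}.
States satisfying AG EG (s ∨ q): {n2, n3}.

{n2, n3}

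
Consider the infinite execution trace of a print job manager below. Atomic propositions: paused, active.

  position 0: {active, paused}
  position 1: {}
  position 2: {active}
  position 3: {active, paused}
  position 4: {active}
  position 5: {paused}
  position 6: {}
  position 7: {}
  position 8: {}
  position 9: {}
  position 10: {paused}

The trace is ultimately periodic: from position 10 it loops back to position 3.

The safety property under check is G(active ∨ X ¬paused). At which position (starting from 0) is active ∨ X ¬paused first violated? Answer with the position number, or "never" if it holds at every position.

9

Check active ∨ X ¬paused at each position in order: 0 ✓, 1 ✓, 2 ✓, 3 ✓, 4 ✓, 5 ✓, 6 ✓, 7 ✓, 8 ✓.
At position 9 the labels are {} and the next position 10 has {paused}, so active ∨ X ¬paused is false there. This is the first violation.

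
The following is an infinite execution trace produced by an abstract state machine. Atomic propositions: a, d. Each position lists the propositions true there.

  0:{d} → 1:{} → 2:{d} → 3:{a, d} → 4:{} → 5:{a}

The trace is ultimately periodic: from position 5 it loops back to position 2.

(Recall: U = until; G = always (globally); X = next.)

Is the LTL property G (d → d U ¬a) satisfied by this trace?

d → d U ¬a holds at every position 0..5, and those are all positions ever visited, so G (d → d U ¬a) holds.
Positions where d holds: 0, 2, 3.
Check d U ¬a at each: 0→ok, 2→ok, 3→ok.

Yes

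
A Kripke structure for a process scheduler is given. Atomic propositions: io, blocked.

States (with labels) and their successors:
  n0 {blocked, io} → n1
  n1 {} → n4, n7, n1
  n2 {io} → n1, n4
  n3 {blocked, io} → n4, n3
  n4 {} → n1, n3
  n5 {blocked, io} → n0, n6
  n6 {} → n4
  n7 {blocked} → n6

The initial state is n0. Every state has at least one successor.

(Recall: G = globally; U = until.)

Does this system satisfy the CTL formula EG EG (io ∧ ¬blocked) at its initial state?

States satisfying EG (io ∧ ¬blocked): ∅.
States satisfying EG EG (io ∧ ¬blocked): ∅.
No suitable path/successor from n0 witnesses the formula.
n0 ∉ Sat(EG EG (io ∧ ¬blocked)).

No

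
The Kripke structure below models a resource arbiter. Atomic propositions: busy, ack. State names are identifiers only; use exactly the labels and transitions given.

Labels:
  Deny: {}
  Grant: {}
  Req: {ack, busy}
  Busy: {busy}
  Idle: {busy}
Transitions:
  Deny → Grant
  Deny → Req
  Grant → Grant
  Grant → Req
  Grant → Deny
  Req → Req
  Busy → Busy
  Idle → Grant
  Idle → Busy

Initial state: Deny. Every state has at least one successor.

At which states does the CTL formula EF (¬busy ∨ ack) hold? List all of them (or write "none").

States satisfying ¬busy ∨ ack: {Deny, Grant, Req}.
States satisfying EF (¬busy ∨ ack): {Deny, Grant, Req, Idle}.

{Deny, Grant, Req, Idle}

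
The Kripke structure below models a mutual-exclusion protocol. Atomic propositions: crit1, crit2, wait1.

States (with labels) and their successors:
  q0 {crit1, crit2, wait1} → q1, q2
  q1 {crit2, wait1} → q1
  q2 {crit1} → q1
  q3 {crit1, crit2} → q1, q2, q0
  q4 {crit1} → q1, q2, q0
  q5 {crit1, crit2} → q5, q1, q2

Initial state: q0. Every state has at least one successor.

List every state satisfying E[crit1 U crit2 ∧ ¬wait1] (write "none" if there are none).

{q3, q5}

States satisfying crit1: {q0, q2, q3, q4, q5}.
States satisfying crit2 ∧ ¬wait1: {q3, q5}.
States satisfying E[crit1 U crit2 ∧ ¬wait1]: {q3, q5}.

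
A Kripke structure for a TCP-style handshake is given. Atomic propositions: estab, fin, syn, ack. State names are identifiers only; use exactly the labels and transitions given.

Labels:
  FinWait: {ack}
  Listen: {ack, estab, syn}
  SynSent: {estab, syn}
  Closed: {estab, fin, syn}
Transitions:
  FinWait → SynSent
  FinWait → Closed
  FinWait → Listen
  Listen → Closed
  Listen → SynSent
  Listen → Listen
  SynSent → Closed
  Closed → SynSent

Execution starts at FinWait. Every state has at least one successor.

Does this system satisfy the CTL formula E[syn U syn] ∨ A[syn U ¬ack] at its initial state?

Does not hold

States satisfying syn: {Listen, SynSent, Closed}.
States satisfying E[syn U syn]: {Listen, SynSent, Closed}.
States satisfying ¬ack: {SynSent, Closed}.
States satisfying A[syn U ¬ack]: {SynSent, Closed}.
States satisfying E[syn U syn] ∨ A[syn U ¬ack]: {Listen, SynSent, Closed}.
FinWait ∉ Sat(E[syn U syn] ∨ A[syn U ¬ack]).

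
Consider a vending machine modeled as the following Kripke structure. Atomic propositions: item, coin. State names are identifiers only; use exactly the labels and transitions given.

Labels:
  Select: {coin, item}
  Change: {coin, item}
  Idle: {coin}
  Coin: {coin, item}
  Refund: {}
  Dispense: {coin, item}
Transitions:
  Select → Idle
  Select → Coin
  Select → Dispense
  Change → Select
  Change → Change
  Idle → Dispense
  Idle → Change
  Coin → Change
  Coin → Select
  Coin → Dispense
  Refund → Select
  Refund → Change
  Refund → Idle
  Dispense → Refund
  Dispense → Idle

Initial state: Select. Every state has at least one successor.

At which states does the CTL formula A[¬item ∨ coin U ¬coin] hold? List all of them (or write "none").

States satisfying ¬item ∨ coin: {Select, Change, Idle, Coin, Refund, Dispense}.
States satisfying ¬coin: {Refund}.
States satisfying A[¬item ∨ coin U ¬coin]: {Refund}.

{Refund}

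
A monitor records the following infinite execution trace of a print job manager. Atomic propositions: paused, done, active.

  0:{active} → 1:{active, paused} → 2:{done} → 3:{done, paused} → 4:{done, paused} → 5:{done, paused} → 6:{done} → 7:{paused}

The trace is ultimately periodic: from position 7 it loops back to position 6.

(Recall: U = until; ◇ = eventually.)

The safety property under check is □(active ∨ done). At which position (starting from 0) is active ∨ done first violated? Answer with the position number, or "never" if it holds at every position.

Check active ∨ done at each position in order: 0 ✓, 1 ✓, 2 ✓, 3 ✓, 4 ✓, 5 ✓, 6 ✓.
At position 7 the labels are {paused}, so active ∨ done is false there. This is the first violation.

7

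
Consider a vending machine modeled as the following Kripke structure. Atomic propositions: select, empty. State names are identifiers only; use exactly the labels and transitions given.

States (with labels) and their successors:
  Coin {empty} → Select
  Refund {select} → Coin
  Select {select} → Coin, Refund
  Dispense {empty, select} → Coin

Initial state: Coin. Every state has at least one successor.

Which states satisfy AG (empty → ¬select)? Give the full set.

{Coin, Refund, Select}

States satisfying empty → ¬select: {Coin, Refund, Select}.
States satisfying AG (empty → ¬select): {Coin, Refund, Select}.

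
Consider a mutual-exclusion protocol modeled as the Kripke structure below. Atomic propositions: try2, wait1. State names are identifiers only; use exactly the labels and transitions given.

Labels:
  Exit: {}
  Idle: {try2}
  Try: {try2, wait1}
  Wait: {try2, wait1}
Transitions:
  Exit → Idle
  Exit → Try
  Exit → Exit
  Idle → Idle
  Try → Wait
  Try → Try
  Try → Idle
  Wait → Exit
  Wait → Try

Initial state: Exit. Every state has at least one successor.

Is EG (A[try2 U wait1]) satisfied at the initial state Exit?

States satisfying A[try2 U wait1]: {Try, Wait}.
States satisfying EG (A[try2 U wait1]): {Try, Wait}.
No suitable path/successor from Exit witnesses the formula.
Exit ∉ Sat(EG (A[try2 U wait1])).

Violated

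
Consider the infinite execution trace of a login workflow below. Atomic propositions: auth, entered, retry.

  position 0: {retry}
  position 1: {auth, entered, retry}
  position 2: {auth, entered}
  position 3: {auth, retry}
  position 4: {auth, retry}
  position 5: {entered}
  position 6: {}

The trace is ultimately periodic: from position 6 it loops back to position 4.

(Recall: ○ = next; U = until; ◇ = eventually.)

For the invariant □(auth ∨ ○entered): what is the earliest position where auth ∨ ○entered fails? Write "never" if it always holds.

5

Check auth ∨ ○entered at each position in order: 0 ✓, 1 ✓, 2 ✓, 3 ✓, 4 ✓.
At position 5 the labels are {entered} and the next position 6 has {}, so auth ∨ ○entered is false there. This is the first violation.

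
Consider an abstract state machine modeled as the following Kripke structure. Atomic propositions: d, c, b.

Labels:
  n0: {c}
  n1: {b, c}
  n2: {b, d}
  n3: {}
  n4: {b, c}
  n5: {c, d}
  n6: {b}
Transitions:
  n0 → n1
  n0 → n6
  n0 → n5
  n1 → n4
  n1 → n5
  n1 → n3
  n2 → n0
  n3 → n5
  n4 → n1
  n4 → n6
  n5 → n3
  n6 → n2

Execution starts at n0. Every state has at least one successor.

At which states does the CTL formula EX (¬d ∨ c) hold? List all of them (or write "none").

{n0, n1, n2, n3, n4, n5}

States satisfying ¬d ∨ c: {n0, n1, n3, n4, n5, n6}.
States satisfying EX (¬d ∨ c): {n0, n1, n2, n3, n4, n5}.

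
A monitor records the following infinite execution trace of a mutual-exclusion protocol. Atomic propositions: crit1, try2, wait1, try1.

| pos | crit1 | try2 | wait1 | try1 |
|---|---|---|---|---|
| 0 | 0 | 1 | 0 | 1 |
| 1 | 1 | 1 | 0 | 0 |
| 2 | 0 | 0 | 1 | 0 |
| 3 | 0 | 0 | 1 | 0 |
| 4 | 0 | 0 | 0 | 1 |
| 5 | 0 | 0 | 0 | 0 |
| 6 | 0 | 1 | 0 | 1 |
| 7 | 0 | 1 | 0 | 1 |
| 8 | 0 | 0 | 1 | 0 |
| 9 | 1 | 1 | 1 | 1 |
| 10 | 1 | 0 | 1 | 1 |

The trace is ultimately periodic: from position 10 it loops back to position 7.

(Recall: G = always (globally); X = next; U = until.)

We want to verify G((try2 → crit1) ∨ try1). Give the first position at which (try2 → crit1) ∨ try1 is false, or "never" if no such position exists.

never

(try2 → crit1) ∨ try1 holds at every position 0..10, and those are all the positions the trace ever visits, so the invariant G((try2 → crit1) ∨ try1) is never violated.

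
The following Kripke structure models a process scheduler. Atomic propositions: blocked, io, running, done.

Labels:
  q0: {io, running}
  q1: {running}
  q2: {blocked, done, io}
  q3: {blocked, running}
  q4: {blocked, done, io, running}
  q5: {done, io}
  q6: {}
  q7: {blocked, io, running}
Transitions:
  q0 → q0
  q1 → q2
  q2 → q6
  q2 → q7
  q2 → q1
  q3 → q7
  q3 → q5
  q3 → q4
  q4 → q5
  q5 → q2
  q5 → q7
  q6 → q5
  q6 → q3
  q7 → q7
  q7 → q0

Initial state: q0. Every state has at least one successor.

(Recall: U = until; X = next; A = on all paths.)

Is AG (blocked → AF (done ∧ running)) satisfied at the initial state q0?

States satisfying blocked → AF (done ∧ running): {q0, q1, q4, q5, q6}.
States satisfying AG (blocked → AF (done ∧ running)): {q0}.
Every state reachable from q0 satisfies blocked → AF (done ∧ running).
q0 ∈ Sat(AG (blocked → AF (done ∧ running))).

Satisfied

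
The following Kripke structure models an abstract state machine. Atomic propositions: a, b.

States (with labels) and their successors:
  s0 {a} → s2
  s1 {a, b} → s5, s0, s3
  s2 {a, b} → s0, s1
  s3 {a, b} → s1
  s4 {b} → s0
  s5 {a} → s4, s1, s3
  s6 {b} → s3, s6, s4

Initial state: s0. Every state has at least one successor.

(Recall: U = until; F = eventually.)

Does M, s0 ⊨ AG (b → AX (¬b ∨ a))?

States satisfying b → AX (¬b ∨ a): {s0, s1, s2, s3, s4, s5}.
States satisfying AG (b → AX (¬b ∨ a)): {s0, s1, s2, s3, s4, s5}.
Every state reachable from s0 satisfies b → AX (¬b ∨ a).
s0 ∈ Sat(AG (b → AX (¬b ∨ a))).

Holds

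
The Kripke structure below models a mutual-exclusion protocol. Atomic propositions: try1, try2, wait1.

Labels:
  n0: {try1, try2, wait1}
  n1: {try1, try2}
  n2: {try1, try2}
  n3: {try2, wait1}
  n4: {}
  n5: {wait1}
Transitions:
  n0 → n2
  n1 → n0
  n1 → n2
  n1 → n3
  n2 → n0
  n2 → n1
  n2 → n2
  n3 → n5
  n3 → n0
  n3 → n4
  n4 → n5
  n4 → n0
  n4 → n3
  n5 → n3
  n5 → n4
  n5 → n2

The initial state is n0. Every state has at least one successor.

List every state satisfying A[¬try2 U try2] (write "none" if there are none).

States satisfying ¬try2: {n4, n5}.
States satisfying try2: {n0, n1, n2, n3}.
States satisfying A[¬try2 U try2]: {n0, n1, n2, n3}.

{n0, n1, n2, n3}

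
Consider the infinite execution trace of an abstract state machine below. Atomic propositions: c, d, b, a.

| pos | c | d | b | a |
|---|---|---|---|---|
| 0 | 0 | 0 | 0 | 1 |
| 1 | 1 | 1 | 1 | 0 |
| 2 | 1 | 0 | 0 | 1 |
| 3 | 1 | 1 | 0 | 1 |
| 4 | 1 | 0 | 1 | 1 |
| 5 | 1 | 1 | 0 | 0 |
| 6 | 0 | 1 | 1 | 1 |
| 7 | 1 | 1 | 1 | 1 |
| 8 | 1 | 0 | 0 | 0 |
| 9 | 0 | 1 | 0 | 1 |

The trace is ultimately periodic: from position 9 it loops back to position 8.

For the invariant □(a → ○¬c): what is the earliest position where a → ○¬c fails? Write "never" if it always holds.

0

At position 0 the labels are {a} and the next position 1 has {b, c, d}, so a → ○¬c is false there. This is the first violation.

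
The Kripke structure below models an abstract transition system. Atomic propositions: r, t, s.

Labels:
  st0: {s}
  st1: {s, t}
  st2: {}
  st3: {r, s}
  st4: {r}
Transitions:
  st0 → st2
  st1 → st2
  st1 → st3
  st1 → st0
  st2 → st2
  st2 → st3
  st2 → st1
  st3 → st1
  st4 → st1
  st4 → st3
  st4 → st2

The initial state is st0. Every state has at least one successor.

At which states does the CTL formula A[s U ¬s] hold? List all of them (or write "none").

States satisfying s: {st0, st1, st3}.
States satisfying ¬s: {st2, st4}.
States satisfying A[s U ¬s]: {st0, st2, st4}.

{st0, st2, st4}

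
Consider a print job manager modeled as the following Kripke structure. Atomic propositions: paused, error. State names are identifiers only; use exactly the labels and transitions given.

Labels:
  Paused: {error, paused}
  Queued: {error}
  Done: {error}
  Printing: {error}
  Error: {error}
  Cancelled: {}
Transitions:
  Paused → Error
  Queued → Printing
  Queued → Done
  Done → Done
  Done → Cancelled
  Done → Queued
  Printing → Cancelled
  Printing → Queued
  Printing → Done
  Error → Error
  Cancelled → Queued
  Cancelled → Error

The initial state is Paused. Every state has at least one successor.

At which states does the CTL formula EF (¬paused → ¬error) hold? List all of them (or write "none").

States satisfying ¬paused → ¬error: {Paused, Cancelled}.
States satisfying EF (¬paused → ¬error): {Paused, Queued, Done, Printing, Cancelled}.

{Paused, Queued, Done, Printing, Cancelled}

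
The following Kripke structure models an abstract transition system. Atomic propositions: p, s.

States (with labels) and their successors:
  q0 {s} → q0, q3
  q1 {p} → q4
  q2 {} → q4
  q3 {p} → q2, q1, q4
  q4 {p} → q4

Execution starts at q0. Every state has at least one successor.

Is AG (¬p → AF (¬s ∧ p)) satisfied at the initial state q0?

No

States satisfying ¬p → AF (¬s ∧ p): {q1, q2, q3, q4}.
States satisfying AG (¬p → AF (¬s ∧ p)): {q1, q2, q3, q4}.
q0 is reachable from q0 and violates ¬p → AF (¬s ∧ p), so AG fails at q0.
q0 ∉ Sat(AG (¬p → AF (¬s ∧ p))).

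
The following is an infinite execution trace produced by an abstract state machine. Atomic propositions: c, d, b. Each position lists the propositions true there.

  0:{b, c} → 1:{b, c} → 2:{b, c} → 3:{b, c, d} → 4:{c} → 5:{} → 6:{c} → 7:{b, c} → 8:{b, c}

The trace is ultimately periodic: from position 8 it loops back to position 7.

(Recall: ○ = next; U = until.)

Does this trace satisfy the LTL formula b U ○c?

Walking from position 0: ○c first holds at position 0, and b holds at every earlier position along the way, so b U ○c holds.

Holds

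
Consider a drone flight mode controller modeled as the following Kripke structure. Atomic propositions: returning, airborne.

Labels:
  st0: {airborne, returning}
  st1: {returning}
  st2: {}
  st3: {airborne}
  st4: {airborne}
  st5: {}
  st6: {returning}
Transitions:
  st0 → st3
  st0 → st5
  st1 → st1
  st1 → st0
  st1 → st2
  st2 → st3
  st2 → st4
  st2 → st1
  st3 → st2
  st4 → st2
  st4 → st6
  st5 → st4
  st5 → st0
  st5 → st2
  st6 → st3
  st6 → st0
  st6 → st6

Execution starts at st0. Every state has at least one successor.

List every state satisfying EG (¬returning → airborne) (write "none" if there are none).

States satisfying ¬returning → airborne: {st0, st1, st3, st4, st6}.
States satisfying EG (¬returning → airborne): {st1, st4, st6}.

{st1, st4, st6}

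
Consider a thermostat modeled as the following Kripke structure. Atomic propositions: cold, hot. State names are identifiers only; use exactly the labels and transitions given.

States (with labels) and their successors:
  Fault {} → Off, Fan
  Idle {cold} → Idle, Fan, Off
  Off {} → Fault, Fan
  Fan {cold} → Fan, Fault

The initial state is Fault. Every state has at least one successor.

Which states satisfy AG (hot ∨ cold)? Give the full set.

none

States satisfying hot ∨ cold: {Idle, Fan}.
States satisfying AG (hot ∨ cold): ∅.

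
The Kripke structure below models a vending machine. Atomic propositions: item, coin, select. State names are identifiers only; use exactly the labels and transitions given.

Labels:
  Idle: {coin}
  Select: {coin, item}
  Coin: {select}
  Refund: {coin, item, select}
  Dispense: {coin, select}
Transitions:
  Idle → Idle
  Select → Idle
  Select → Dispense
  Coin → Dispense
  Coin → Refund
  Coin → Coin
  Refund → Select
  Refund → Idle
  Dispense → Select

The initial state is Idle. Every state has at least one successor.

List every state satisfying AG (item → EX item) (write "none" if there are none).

States satisfying item → EX item: {Idle, Coin, Refund, Dispense}.
States satisfying AG (item → EX item): {Idle}.

{Idle}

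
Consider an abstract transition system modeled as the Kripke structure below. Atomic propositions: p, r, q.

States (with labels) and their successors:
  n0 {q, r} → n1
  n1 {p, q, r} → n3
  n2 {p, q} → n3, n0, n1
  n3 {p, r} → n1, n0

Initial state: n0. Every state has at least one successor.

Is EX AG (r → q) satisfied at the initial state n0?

States satisfying AG (r → q): ∅.
States satisfying EX AG (r → q): ∅.
No suitable path/successor from n0 witnesses the formula.
n0 ∉ Sat(EX AG (r → q)).

Violated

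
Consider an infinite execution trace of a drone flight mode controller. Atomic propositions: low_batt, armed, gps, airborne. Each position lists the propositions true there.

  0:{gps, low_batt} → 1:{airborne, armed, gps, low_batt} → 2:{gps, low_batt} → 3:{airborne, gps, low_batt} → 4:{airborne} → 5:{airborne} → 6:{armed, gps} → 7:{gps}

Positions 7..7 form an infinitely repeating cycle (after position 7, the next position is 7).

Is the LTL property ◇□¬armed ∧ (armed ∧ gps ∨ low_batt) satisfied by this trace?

□¬armed holds at position 7, which is reachable from 0, so ◇□¬armed holds.
At position 0: ◇□¬armed is true; armed ∧ gps ∨ low_batt is true; so ◇□¬armed ∧ (armed ∧ gps ∨ low_batt) is true.

Yes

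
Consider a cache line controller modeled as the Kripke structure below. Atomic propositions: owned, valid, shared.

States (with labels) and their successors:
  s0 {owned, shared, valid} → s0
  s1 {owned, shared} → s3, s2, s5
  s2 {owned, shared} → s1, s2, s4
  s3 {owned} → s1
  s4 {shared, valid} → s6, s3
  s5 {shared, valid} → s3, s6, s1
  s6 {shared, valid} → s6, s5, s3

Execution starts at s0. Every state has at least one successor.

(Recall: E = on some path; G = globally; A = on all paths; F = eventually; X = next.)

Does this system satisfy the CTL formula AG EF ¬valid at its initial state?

States satisfying EF ¬valid: {s1, s2, s3, s4, s5, s6}.
States satisfying AG EF ¬valid: {s1, s2, s3, s4, s5, s6}.
s0 is reachable from s0 and violates EF ¬valid, so AG fails at s0.
s0 ∉ Sat(AG EF ¬valid).

No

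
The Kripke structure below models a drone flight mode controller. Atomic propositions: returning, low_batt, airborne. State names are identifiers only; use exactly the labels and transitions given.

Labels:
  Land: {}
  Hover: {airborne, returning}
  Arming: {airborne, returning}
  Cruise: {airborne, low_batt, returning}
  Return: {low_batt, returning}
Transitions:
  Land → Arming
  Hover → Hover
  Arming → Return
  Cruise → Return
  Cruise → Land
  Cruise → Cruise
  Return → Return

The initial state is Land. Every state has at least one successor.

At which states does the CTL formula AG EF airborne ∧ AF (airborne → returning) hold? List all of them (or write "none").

States satisfying EF airborne: {Land, Hover, Arming, Cruise}.
States satisfying AG EF airborne: {Hover}.
States satisfying airborne → returning: {Land, Hover, Arming, Cruise, Return}.
States satisfying AF (airborne → returning): {Land, Hover, Arming, Cruise, Return}.
States satisfying AG EF airborne ∧ AF (airborne → returning): {Hover}.

{Hover}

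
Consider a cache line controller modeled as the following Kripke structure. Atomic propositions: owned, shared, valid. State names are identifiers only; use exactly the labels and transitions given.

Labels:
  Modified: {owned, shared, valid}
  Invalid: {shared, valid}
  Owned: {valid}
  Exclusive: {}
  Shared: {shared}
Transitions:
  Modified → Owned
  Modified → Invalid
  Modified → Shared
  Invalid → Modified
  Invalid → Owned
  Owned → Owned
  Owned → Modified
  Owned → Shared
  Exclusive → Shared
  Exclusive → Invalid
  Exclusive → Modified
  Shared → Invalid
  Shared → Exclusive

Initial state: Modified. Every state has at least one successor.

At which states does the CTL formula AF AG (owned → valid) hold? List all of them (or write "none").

{Modified, Invalid, Owned, Exclusive, Shared}

States satisfying AG (owned → valid): {Modified, Invalid, Owned, Exclusive, Shared}.
States satisfying AF AG (owned → valid): {Modified, Invalid, Owned, Exclusive, Shared}.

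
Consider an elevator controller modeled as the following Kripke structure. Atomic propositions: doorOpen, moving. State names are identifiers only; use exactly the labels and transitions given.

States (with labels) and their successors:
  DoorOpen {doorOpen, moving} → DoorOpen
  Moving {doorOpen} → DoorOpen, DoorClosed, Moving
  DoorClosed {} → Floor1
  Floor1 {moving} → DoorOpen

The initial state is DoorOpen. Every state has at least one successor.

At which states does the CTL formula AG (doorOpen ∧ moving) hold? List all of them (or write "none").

{DoorOpen}

States satisfying doorOpen ∧ moving: {DoorOpen}.
States satisfying AG (doorOpen ∧ moving): {DoorOpen}.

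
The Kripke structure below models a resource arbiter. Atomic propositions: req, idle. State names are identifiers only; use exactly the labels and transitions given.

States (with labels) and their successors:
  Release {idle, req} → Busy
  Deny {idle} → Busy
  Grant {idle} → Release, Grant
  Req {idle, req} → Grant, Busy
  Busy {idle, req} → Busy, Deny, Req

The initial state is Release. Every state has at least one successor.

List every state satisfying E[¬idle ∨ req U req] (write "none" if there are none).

States satisfying ¬idle ∨ req: {Release, Req, Busy}.
States satisfying req: {Release, Req, Busy}.
States satisfying E[¬idle ∨ req U req]: {Release, Req, Busy}.

{Release, Req, Busy}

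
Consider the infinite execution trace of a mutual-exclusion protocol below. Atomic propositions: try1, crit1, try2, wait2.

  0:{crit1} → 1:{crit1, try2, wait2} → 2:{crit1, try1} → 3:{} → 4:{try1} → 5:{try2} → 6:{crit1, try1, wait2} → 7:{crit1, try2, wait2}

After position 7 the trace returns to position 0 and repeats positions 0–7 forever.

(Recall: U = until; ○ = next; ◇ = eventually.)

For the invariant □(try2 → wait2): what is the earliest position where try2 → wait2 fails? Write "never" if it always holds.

Check try2 → wait2 at each position in order: 0 ✓, 1 ✓, 2 ✓, 3 ✓, 4 ✓.
At position 5 the labels are {try2}, so try2 → wait2 is false there. This is the first violation.

5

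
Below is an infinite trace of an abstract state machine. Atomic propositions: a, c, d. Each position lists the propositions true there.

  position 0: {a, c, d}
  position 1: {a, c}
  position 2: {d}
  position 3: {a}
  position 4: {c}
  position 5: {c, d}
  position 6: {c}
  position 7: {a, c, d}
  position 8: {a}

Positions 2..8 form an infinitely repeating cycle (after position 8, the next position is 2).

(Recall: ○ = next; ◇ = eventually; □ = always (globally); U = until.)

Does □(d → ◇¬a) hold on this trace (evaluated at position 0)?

d → ◇¬a holds at every position 0..8, and those are all positions ever visited, so □(d → ◇¬a) holds.
Positions where d holds: 0, 2, 5, 7.
Check ◇¬a at each: 0→ok, 2→ok, 5→ok, 7→ok.

Satisfied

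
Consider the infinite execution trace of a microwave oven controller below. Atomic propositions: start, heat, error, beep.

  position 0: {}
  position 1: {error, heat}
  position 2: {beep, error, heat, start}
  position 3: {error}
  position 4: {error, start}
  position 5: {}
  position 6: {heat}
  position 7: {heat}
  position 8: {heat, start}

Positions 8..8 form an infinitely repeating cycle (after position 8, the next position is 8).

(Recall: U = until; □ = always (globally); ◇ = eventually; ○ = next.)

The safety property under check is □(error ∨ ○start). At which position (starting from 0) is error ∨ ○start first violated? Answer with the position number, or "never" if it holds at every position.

0

At position 0 the labels are {} and the next position 1 has {error, heat}, so error ∨ ○start is false there. This is the first violation.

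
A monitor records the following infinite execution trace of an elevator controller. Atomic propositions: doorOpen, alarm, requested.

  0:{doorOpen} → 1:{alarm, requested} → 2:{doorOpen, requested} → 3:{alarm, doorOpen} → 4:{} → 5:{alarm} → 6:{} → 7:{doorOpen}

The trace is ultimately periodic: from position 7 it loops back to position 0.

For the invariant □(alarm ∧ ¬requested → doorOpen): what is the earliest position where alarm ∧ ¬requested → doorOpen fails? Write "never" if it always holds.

5

Check alarm ∧ ¬requested → doorOpen at each position in order: 0 ✓, 1 ✓, 2 ✓, 3 ✓, 4 ✓.
At position 5 the labels are {alarm}, so alarm ∧ ¬requested → doorOpen is false there. This is the first violation.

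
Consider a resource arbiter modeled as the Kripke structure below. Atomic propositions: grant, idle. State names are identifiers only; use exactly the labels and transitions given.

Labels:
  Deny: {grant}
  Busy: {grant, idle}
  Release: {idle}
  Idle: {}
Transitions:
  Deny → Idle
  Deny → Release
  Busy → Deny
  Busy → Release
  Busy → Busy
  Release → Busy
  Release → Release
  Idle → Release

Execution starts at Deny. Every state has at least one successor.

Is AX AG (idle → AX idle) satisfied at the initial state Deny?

Does not hold

States satisfying AG (idle → AX idle): ∅.
States satisfying AX AG (idle → AX idle): ∅.
Deny ∉ Sat(AX AG (idle → AX idle)).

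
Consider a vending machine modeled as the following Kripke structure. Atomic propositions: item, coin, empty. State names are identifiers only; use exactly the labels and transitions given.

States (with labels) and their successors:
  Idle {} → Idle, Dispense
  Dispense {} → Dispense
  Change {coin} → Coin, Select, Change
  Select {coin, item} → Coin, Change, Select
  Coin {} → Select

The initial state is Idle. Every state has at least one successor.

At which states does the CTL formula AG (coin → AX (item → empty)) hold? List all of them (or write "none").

{Idle, Dispense}

States satisfying coin → AX (item → empty): {Idle, Dispense, Coin}.
States satisfying AG (coin → AX (item → empty)): {Idle, Dispense}.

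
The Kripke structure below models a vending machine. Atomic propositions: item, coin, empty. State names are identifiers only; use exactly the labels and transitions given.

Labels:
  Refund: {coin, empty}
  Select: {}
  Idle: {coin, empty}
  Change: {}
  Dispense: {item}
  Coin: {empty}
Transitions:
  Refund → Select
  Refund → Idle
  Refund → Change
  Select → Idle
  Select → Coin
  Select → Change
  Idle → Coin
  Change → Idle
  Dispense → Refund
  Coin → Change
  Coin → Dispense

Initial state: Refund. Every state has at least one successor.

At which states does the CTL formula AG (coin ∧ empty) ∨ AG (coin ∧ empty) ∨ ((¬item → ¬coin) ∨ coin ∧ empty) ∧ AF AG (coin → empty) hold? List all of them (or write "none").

{Refund, Select, Idle, Change, Dispense, Coin}

States satisfying coin ∧ empty: {Refund, Idle}.
States satisfying AG (coin ∧ empty): ∅.
States satisfying AG (coin ∧ empty) ∨ AG (coin ∧ empty): ∅.
States satisfying ¬item: {Refund, Select, Idle, Change, Coin}.
States satisfying ¬coin: {Select, Change, Dispense, Coin}.
States satisfying ¬item → ¬coin: {Select, Change, Dispense, Coin}.
States satisfying (¬item → ¬coin) ∨ coin ∧ empty: {Refund, Select, Idle, Change, Dispense, Coin}.
States satisfying AG (coin → empty): {Refund, Select, Idle, Change, Dispense, Coin}.
States satisfying AF AG (coin → empty): {Refund, Select, Idle, Change, Dispense, Coin}.
States satisfying AG (coin ∧ empty) ∨ AG (coin ∧ empty) ∨ ((¬item → ¬coin) ∨ coin ∧ empty) ∧ AF AG (coin → empty): {Refund, Select, Idle, Change, Dispense, Coin}.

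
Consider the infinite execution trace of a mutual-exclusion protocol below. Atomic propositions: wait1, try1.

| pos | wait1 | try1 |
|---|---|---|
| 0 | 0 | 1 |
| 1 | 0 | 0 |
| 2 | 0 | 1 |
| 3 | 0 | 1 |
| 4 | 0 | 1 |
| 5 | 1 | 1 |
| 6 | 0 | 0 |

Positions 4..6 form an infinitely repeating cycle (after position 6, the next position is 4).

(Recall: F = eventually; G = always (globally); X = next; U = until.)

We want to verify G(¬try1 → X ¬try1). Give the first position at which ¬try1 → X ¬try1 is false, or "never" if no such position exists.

Check ¬try1 → X ¬try1 at each position in order: 0 ✓.
At position 1 the labels are {} and the next position 2 has {try1}, so ¬try1 → X ¬try1 is false there. This is the first violation.

1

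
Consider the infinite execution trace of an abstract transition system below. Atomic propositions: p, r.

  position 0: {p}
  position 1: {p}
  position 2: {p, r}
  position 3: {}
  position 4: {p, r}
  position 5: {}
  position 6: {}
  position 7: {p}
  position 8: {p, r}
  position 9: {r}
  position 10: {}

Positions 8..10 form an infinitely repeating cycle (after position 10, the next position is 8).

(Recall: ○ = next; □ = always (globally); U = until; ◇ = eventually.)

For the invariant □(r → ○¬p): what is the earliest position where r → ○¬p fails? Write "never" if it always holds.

r → ○¬p holds at every position 0..10, and those are all the positions the trace ever visits, so the invariant □(r → ○¬p) is never violated.

never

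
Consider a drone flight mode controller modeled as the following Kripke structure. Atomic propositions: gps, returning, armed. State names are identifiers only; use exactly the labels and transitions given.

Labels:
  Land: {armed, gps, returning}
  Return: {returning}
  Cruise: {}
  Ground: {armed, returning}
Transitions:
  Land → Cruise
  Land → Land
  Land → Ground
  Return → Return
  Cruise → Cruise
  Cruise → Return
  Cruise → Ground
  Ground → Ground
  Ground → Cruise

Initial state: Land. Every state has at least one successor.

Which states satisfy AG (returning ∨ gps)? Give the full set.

States satisfying returning ∨ gps: {Land, Return, Ground}.
States satisfying AG (returning ∨ gps): {Return}.

{Return}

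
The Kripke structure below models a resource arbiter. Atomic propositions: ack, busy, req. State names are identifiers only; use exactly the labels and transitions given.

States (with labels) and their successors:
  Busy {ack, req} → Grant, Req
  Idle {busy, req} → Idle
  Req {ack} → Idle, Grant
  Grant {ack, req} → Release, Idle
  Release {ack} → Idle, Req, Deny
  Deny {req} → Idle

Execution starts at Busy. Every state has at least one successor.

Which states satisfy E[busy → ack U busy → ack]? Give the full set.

States satisfying busy → ack: {Busy, Req, Grant, Release, Deny}.
States satisfying E[busy → ack U busy → ack]: {Busy, Req, Grant, Release, Deny}.

{Busy, Req, Grant, Release, Deny}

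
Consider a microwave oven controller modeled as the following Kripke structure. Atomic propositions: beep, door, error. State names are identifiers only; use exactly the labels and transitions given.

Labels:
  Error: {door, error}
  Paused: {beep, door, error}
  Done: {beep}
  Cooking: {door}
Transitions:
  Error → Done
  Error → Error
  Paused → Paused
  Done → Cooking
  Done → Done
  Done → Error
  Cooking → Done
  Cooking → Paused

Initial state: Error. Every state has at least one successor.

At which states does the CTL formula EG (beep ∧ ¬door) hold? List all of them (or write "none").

{Done}

States satisfying beep ∧ ¬door: {Done}.
States satisfying EG (beep ∧ ¬door): {Done}.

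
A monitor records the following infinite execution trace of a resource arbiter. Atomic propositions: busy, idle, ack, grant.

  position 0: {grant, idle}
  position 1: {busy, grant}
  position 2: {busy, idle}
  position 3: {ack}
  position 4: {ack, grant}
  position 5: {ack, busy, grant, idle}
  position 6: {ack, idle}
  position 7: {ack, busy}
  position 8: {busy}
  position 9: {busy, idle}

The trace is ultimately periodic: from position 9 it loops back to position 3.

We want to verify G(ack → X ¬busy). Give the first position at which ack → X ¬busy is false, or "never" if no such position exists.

Check ack → X ¬busy at each position in order: 0 ✓, 1 ✓, 2 ✓, 3 ✓.
At position 4 the labels are {ack, grant} and the next position 5 has {ack, busy, grant, idle}, so ack → X ¬busy is false there. This is the first violation.

4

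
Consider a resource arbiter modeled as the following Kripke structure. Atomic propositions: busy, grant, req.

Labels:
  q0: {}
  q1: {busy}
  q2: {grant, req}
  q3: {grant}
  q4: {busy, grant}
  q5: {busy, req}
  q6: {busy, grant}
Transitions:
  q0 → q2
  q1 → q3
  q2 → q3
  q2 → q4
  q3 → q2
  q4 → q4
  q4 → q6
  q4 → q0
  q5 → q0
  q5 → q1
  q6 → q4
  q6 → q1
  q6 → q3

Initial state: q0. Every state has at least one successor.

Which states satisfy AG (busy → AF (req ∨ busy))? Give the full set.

{q0, q1, q2, q3, q4, q5, q6}

States satisfying busy → AF (req ∨ busy): {q0, q1, q2, q3, q4, q5, q6}.
States satisfying AG (busy → AF (req ∨ busy)): {q0, q1, q2, q3, q4, q5, q6}.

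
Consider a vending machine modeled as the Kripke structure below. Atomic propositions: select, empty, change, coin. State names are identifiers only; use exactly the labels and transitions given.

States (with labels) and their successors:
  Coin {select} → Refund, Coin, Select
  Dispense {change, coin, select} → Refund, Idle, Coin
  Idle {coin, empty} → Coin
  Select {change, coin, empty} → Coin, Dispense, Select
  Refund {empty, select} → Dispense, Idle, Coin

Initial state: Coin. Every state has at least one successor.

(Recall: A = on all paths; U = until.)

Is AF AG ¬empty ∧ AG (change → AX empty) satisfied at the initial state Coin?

States satisfying AG ¬empty: ∅.
States satisfying AF AG ¬empty: ∅.
States satisfying change → AX empty: {Coin, Idle, Refund}.
States satisfying AG (change → AX empty): ∅.
States satisfying AF AG ¬empty ∧ AG (change → AX empty): ∅.
Coin ∉ Sat(AF AG ¬empty ∧ AG (change → AX empty)).

No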